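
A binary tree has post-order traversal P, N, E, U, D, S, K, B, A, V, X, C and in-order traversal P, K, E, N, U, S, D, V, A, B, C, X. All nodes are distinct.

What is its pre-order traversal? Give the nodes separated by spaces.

C V K P S U E N D A B X

The last element of post-order is the root; it splits in-order into left and right subtrees.
Root C: left subtree has 10 nodes {P, K, E, N, U, S, D, V, A, B}, right has 1 {X}.
  Root V: left subtree has 7 nodes {P, K, E, N, U, S, D}, right has 2 {A, B}.
    Root K: left subtree has 1 node {P}, right has 5 {E, N, U, S, D}.
      Root S: left subtree has 3 nodes {E, N, U}, right has 1 {D}.
        Root U: left subtree has 2 nodes {E, N}, right has 0 { }.
          Root E: left subtree has 0 nodes { }, right has 1 {N}.
    Root A: left subtree has 0 nodes { }, right has 1 {B}.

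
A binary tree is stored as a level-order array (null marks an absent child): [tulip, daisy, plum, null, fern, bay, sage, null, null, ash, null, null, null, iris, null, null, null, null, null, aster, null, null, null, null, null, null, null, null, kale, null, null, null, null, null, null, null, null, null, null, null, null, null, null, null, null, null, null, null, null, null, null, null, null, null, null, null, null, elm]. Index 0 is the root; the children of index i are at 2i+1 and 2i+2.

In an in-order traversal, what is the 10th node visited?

kale

In-order visits the left subtree, then the node, then the right subtree.
At tulip: go left to daisy.
  At daisy: no left child.
  Visit daisy.
  At daisy: go right to fern.
    At fern: go left to ash.
      At ash: go left to aster.
        aster is a leaf — visit aster.
      Visit ash.
      At ash: no right child.
    Visit fern.
    At fern: no right child.
Visit tulip.
At tulip: go right to plum.
  At plum: go left to bay.
    bay is a leaf — visit bay.
  Visit plum.
  At plum: go right to sage.
    At sage: go left to iris.
      At iris: no left child.
      Visit iris.
      At iris: go right to kale.
        At kale: go left to elm.
          elm is a leaf — visit elm.
        Visit kale.
        At kale: no right child.
    Visit sage.
    At sage: no right child.
Full in-order sequence: daisy, aster, ash, fern, tulip, bay, plum, iris, elm, kale, sage.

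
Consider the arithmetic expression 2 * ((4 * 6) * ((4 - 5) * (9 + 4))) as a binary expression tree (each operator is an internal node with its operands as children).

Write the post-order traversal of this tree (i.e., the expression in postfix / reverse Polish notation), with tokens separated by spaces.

2 4 6 * 4 5 - 9 4 + * * *

Post-order on an expression tree gives postfix notation: for each operator, emit left operand, right operand, then the operator.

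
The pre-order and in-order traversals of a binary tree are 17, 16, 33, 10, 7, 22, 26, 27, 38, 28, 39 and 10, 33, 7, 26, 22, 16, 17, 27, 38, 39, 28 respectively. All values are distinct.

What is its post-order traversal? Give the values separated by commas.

The first element of pre-order is the root; it splits in-order into left and right subtrees.
Root 17: left subtree has 6 nodes {10, 33, 7, 26, 22, 16}, right has 4 {27, 38, 39, 28}.
  Root 16: left subtree has 5 nodes {10, 33, 7, 26, 22}, right has 0 { }.
    Root 33: left subtree has 1 node {10}, right has 3 {7, 26, 22}.
      Root 7: left subtree has 0 nodes { }, right has 2 {26, 22}.
        Root 22: left subtree has 1 node {26}, right has 0 { }.
  Root 27: left subtree has 0 nodes { }, right has 3 {38, 39, 28}.
    Root 38: left subtree has 0 nodes { }, right has 2 {39, 28}.
      Root 28: left subtree has 1 node {39}, right has 0 { }.

10, 26, 22, 7, 33, 16, 39, 28, 38, 27, 17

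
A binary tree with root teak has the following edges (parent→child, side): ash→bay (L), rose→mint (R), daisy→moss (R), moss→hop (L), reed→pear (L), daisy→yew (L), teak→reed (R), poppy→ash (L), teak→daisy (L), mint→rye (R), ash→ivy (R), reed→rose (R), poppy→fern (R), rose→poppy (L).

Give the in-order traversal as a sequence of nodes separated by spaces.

yew daisy hop moss teak pear reed bay ash ivy poppy fern rose mint rye

In-order visits the left subtree, then the node, then the right subtree.
At teak: go left to daisy.
  At daisy: go left to yew.
    yew is a leaf — visit yew.
  Visit daisy.
  At daisy: go right to moss.
    At moss: go left to hop.
      hop is a leaf — visit hop.
    Visit moss.
    At moss: no right child.
Visit teak.
At teak: go right to reed.
  At reed: go left to pear.
    pear is a leaf — visit pear.
  Visit reed.
  At reed: go right to rose.
    At rose: go left to poppy.
      At poppy: go left to ash.
        At ash: go left to bay.
          bay is a leaf — visit bay.
        Visit ash.
        At ash: go right to ivy.
          ivy is a leaf — visit ivy.
      Visit poppy.
      At poppy: go right to fern.
        fern is a leaf — visit fern.
    Visit rose.
    At rose: go right to mint.
      At mint: no left child.
      Visit mint.
      At mint: go right to rye.
        rye is a leaf — visit rye.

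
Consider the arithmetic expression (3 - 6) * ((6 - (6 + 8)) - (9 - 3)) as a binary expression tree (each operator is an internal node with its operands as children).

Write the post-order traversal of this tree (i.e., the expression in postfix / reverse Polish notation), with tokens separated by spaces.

Post-order on an expression tree gives postfix notation: for each operator, emit left operand, right operand, then the operator.

3 6 - 6 6 8 + - 9 3 - - *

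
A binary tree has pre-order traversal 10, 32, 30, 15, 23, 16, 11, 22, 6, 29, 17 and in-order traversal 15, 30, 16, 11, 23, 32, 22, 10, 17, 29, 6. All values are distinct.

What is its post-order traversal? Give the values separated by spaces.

The first element of pre-order is the root; it splits in-order into left and right subtrees.
Root 10: left subtree has 7 nodes {15, 30, 16, 11, 23, 32, 22}, right has 3 {17, 29, 6}.
  Root 32: left subtree has 5 nodes {15, 30, 16, 11, 23}, right has 1 {22}.
    Root 30: left subtree has 1 node {15}, right has 3 {16, 11, 23}.
      Root 23: left subtree has 2 nodes {16, 11}, right has 0 { }.
        Root 16: left subtree has 0 nodes { }, right has 1 {11}.
  Root 6: left subtree has 2 nodes {17, 29}, right has 0 { }.
    Root 29: left subtree has 1 node {17}, right has 0 { }.

15 11 16 23 30 22 32 17 29 6 10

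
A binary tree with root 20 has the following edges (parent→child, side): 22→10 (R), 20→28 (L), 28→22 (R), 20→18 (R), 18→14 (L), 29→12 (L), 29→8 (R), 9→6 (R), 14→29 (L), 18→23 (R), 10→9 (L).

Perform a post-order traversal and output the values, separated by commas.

Post-order visits the left subtree, then the right subtree, then the node.
At 20: go left to 28.
  At 28: no left child.
  At 28: go right to 22.
    At 22: no left child.
    At 22: go right to 10.
      At 10: go left to 9.
        At 9: no left child.
        At 9: go right to 6.
          6 is a leaf — visit 6.
        Visit 9.
      At 10: no right child.
      Visit 10.
    Visit 22.
  Visit 28.
At 20: go right to 18.
  At 18: go left to 14.
    At 14: go left to 29.
      At 29: go left to 12.
        12 is a leaf — visit 12.
      At 29: go right to 8.
        8 is a leaf — visit 8.
      Visit 29.
    At 14: no right child.
    Visit 14.
  At 18: go right to 23.
    23 is a leaf — visit 23.
  Visit 18.
Visit 20.

6, 9, 10, 22, 28, 12, 8, 29, 14, 23, 18, 20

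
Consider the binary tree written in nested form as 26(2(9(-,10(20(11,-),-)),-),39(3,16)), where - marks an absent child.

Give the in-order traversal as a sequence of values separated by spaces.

9 11 20 10 2 26 3 39 16

In-order visits the left subtree, then the node, then the right subtree.
At 26: go left to 2.
  At 2: go left to 9.
    At 9: no left child.
    Visit 9.
    At 9: go right to 10.
      At 10: go left to 20.
        At 20: go left to 11.
          11 is a leaf — visit 11.
        Visit 20.
        At 20: no right child.
      Visit 10.
      At 10: no right child.
  Visit 2.
  At 2: no right child.
Visit 26.
At 26: go right to 39.
  At 39: go left to 3.
    3 is a leaf — visit 3.
  Visit 39.
  At 39: go right to 16.
    16 is a leaf — visit 16.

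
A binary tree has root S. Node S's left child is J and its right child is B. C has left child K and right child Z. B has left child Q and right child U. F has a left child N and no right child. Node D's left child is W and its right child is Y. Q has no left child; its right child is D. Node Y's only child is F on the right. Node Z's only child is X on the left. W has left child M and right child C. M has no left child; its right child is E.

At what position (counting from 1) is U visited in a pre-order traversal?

Pre-order visits the node, then its left subtree, then its right subtree.
Visit S.
At S: go left to J.
  J is a leaf — visit J.
At S: go right to B.
  Visit B.
  At B: go left to Q.
    Visit Q.
    At Q: no left child.
    At Q: go right to D.
      Visit D.
      At D: go left to W.
        Visit W.
        At W: go left to M.
          Visit M.
          At M: no left child.
          At M: go right to E.
            E is a leaf — visit E.
        At W: go right to C.
          Visit C.
          At C: go left to K.
            K is a leaf — visit K.
          At C: go right to Z.
            Visit Z.
            At Z: go left to X.
              X is a leaf — visit X.
            At Z: no right child.
      At D: go right to Y.
        Visit Y.
        At Y: no left child.
        At Y: go right to F.
          Visit F.
          At F: go left to N.
            N is a leaf — visit N.
          At F: no right child.
  At B: go right to U.
    U is a leaf — visit U.
Full pre-order sequence: S, J, B, Q, D, W, M, E, C, K, Z, X, Y, F, N, U.

16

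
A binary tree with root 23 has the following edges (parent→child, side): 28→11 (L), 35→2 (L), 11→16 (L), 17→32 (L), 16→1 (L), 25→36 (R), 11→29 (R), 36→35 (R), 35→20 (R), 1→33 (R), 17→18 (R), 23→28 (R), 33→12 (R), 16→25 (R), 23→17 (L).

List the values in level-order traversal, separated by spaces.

23 17 28 32 18 11 16 29 1 25 33 36 12 35 2 20

Level-order visits nodes level by level from the root, left to right within each level.
Level 0: 23
Level 1: 17, 28
Level 2: 32, 18, 11
Level 3: 16, 29
Level 4: 1, 25
Level 5: 33, 36
Level 6: 12, 35
Level 7: 2, 20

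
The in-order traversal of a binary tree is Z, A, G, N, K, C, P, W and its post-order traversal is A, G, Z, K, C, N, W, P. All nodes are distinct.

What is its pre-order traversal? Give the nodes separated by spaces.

P N Z G A C K W

The last element of post-order is the root; it splits in-order into left and right subtrees.
Root P: left subtree has 6 nodes {Z, A, G, N, K, C}, right has 1 {W}.
  Root N: left subtree has 3 nodes {Z, A, G}, right has 2 {K, C}.
    Root Z: left subtree has 0 nodes { }, right has 2 {A, G}.
      Root G: left subtree has 1 node {A}, right has 0 { }.
    Root C: left subtree has 1 node {K}, right has 0 { }.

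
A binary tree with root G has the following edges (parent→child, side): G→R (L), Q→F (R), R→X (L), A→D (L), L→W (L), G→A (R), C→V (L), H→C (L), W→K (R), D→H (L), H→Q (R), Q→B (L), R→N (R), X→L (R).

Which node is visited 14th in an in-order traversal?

D

In-order visits the left subtree, then the node, then the right subtree.
At G: go left to R.
  At R: go left to X.
    At X: no left child.
    Visit X.
    At X: go right to L.
      At L: go left to W.
        At W: no left child.
        Visit W.
        At W: go right to K.
          K is a leaf — visit K.
      Visit L.
      At L: no right child.
  Visit R.
  At R: go right to N.
    N is a leaf — visit N.
Visit G.
At G: go right to A.
  At A: go left to D.
    At D: go left to H.
      At H: go left to C.
        At C: go left to V.
          V is a leaf — visit V.
        Visit C.
        At C: no right child.
      Visit H.
      At H: go right to Q.
        At Q: go left to B.
          B is a leaf — visit B.
        Visit Q.
        At Q: go right to F.
          F is a leaf — visit F.
    Visit D.
    At D: no right child.
  Visit A.
  At A: no right child.
Full in-order sequence: X, W, K, L, R, N, G, V, C, H, B, Q, F, D, A.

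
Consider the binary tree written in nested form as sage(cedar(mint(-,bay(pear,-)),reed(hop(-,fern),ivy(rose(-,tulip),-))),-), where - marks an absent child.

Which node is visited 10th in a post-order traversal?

cedar

Post-order visits the left subtree, then the right subtree, then the node.
At sage: go left to cedar.
  At cedar: go left to mint.
    At mint: no left child.
    At mint: go right to bay.
      At bay: go left to pear.
        pear is a leaf — visit pear.
      At bay: no right child.
      Visit bay.
    Visit mint.
  At cedar: go right to reed.
    At reed: go left to hop.
      At hop: no left child.
      At hop: go right to fern.
        fern is a leaf — visit fern.
      Visit hop.
    At reed: go right to ivy.
      At ivy: go left to rose.
        At rose: no left child.
        At rose: go right to tulip.
          tulip is a leaf — visit tulip.
        Visit rose.
      At ivy: no right child.
      Visit ivy.
    Visit reed.
  Visit cedar.
At sage: no right child.
Visit sage.
Full post-order sequence: pear, bay, mint, fern, hop, tulip, rose, ivy, reed, cedar, sage.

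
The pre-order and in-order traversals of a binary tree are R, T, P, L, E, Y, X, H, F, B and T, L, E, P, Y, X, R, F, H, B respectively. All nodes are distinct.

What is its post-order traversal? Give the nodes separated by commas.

The first element of pre-order is the root; it splits in-order into left and right subtrees.
Root R: left subtree has 6 nodes {T, L, E, P, Y, X}, right has 3 {F, H, B}.
  Root T: left subtree has 0 nodes { }, right has 5 {L, E, P, Y, X}.
    Root P: left subtree has 2 nodes {L, E}, right has 2 {Y, X}.
      Root L: left subtree has 0 nodes { }, right has 1 {E}.
      Root Y: left subtree has 0 nodes { }, right has 1 {X}.
  Root H: left subtree has 1 node {F}, right has 1 {B}.

E, L, X, Y, P, T, F, B, H, R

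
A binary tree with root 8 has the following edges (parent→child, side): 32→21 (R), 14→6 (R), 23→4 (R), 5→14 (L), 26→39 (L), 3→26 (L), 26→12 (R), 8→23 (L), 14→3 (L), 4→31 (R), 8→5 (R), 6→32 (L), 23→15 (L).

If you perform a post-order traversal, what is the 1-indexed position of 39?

Post-order visits the left subtree, then the right subtree, then the node.
At 8: go left to 23.
  At 23: go left to 15.
    15 is a leaf — visit 15.
  At 23: go right to 4.
    At 4: no left child.
    At 4: go right to 31.
      31 is a leaf — visit 31.
    Visit 4.
  Visit 23.
At 8: go right to 5.
  At 5: go left to 14.
    At 14: go left to 3.
      At 3: go left to 26.
        At 26: go left to 39.
          39 is a leaf — visit 39.
        At 26: go right to 12.
          12 is a leaf — visit 12.
        Visit 26.
      At 3: no right child.
      Visit 3.
    At 14: go right to 6.
      At 6: go left to 32.
        At 32: no left child.
        At 32: go right to 21.
          21 is a leaf — visit 21.
        Visit 32.
      At 6: no right child.
      Visit 6.
    Visit 14.
  At 5: no right child.
  Visit 5.
Visit 8.
Full post-order sequence: 15, 31, 4, 23, 39, 12, 26, 3, 21, 32, 6, 14, 5, 8.

5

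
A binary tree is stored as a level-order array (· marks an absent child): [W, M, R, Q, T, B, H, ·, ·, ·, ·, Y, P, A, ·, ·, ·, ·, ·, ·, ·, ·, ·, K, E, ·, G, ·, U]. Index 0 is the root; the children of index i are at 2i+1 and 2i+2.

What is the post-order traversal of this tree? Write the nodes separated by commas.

Post-order visits the left subtree, then the right subtree, then the node.
At W: go left to M.
  At M: go left to Q.
    Q is a leaf — visit Q.
  At M: go right to T.
    T is a leaf — visit T.
  Visit M.
At W: go right to R.
  At R: go left to B.
    At B: go left to Y.
      At Y: go left to K.
        K is a leaf — visit K.
      At Y: go right to E.
        E is a leaf — visit E.
      Visit Y.
    At B: go right to P.
      At P: no left child.
      At P: go right to G.
        G is a leaf — visit G.
      Visit P.
    Visit B.
  At R: go right to H.
    At H: go left to A.
      At A: no left child.
      At A: go right to U.
        U is a leaf — visit U.
      Visit A.
    At H: no right child.
    Visit H.
  Visit R.
Visit W.

Q, T, M, K, E, Y, G, P, B, U, A, H, R, W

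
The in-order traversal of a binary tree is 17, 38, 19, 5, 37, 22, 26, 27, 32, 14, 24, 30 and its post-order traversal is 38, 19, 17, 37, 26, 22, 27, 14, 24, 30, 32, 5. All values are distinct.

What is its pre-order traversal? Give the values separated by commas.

5, 17, 19, 38, 32, 27, 22, 37, 26, 30, 24, 14

The last element of post-order is the root; it splits in-order into left and right subtrees.
Root 5: left subtree has 3 nodes {17, 38, 19}, right has 8 {37, 22, 26, 27, 32, 14, 24, 30}.
  Root 17: left subtree has 0 nodes { }, right has 2 {38, 19}.
    Root 19: left subtree has 1 node {38}, right has 0 { }.
  Root 32: left subtree has 4 nodes {37, 22, 26, 27}, right has 3 {14, 24, 30}.
    Root 27: left subtree has 3 nodes {37, 22, 26}, right has 0 { }.
      Root 22: left subtree has 1 node {37}, right has 1 {26}.
    Root 30: left subtree has 2 nodes {14, 24}, right has 0 { }.
      Root 24: left subtree has 1 node {14}, right has 0 { }.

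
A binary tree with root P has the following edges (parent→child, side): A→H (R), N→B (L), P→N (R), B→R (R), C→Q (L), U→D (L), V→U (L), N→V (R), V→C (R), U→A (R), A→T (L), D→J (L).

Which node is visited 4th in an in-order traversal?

N

In-order visits the left subtree, then the node, then the right subtree.
At P: no left child.
Visit P.
At P: go right to N.
  At N: go left to B.
    At B: no left child.
    Visit B.
    At B: go right to R.
      R is a leaf — visit R.
  Visit N.
  At N: go right to V.
    At V: go left to U.
      At U: go left to D.
        At D: go left to J.
          J is a leaf — visit J.
        Visit D.
        At D: no right child.
      Visit U.
      At U: go right to A.
        At A: go left to T.
          T is a leaf — visit T.
        Visit A.
        At A: go right to H.
          H is a leaf — visit H.
    Visit V.
    At V: go right to C.
      At C: go left to Q.
        Q is a leaf — visit Q.
      Visit C.
      At C: no right child.
Full in-order sequence: P, B, R, N, J, D, U, T, A, H, V, Q, C.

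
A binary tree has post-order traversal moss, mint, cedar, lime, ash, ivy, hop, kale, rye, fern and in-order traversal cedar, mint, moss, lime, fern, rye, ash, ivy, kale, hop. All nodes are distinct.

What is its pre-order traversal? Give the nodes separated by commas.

fern, lime, cedar, mint, moss, rye, kale, ivy, ash, hop

The last element of post-order is the root; it splits in-order into left and right subtrees.
Root fern: left subtree has 4 nodes {cedar, mint, moss, lime}, right has 5 {rye, ash, ivy, kale, hop}.
  Root lime: left subtree has 3 nodes {cedar, mint, moss}, right has 0 { }.
    Root cedar: left subtree has 0 nodes { }, right has 2 {mint, moss}.
      Root mint: left subtree has 0 nodes { }, right has 1 {moss}.
  Root rye: left subtree has 0 nodes { }, right has 4 {ash, ivy, kale, hop}.
    Root kale: left subtree has 2 nodes {ash, ivy}, right has 1 {hop}.
      Root ivy: left subtree has 1 node {ash}, right has 0 { }.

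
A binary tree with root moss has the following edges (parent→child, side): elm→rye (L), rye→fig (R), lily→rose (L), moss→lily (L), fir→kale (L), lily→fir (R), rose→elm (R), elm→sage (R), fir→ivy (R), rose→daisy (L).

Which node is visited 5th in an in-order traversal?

In-order visits the left subtree, then the node, then the right subtree.
At moss: go left to lily.
  At lily: go left to rose.
    At rose: go left to daisy.
      daisy is a leaf — visit daisy.
    Visit rose.
    At rose: go right to elm.
      At elm: go left to rye.
        At rye: no left child.
        Visit rye.
        At rye: go right to fig.
          fig is a leaf — visit fig.
      Visit elm.
      At elm: go right to sage.
        sage is a leaf — visit sage.
  Visit lily.
  At lily: go right to fir.
    At fir: go left to kale.
      kale is a leaf — visit kale.
    Visit fir.
    At fir: go right to ivy.
      ivy is a leaf — visit ivy.
Visit moss.
At moss: no right child.
Full in-order sequence: daisy, rose, rye, fig, elm, sage, lily, kale, fir, ivy, moss.

elm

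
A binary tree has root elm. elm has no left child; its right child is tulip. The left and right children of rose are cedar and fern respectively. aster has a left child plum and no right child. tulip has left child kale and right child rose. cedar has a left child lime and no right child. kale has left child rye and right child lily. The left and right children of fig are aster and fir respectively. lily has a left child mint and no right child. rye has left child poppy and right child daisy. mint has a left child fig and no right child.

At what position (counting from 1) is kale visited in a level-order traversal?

Level-order visits nodes level by level from the root, left to right within each level.
Level 0: elm
Level 1: tulip
Level 2: kale, rose
Level 3: rye, lily, cedar, fern
Level 4: poppy, daisy, mint, lime
Level 5: fig
Level 6: aster, fir
Level 7: plum
Full level-order sequence: elm, tulip, kale, rose, rye, lily, cedar, fern, poppy, daisy, mint, lime, fig, aster, fir, plum.

3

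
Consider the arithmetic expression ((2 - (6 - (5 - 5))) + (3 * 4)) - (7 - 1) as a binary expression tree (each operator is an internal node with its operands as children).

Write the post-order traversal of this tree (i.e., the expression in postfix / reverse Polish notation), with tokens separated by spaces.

Post-order on an expression tree gives postfix notation: for each operator, emit left operand, right operand, then the operator.

2 6 5 5 - - - 3 4 * + 7 1 - -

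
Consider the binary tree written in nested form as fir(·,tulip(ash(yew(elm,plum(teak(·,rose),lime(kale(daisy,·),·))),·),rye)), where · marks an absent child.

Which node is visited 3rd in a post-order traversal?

Post-order visits the left subtree, then the right subtree, then the node.
At fir: no left child.
At fir: go right to tulip.
  At tulip: go left to ash.
    At ash: go left to yew.
      At yew: go left to elm.
        elm is a leaf — visit elm.
      At yew: go right to plum.
        At plum: go left to teak.
          At teak: no left child.
          At teak: go right to rose.
            rose is a leaf — visit rose.
          Visit teak.
        At plum: go right to lime.
          At lime: go left to kale.
            At kale: go left to daisy.
              daisy is a leaf — visit daisy.
            At kale: no right child.
            Visit kale.
          At lime: no right child.
          Visit lime.
        Visit plum.
      Visit yew.
    At ash: no right child.
    Visit ash.
  At tulip: go right to rye.
    rye is a leaf — visit rye.
  Visit tulip.
Visit fir.
Full post-order sequence: elm, rose, teak, daisy, kale, lime, plum, yew, ash, rye, tulip, fir.

teak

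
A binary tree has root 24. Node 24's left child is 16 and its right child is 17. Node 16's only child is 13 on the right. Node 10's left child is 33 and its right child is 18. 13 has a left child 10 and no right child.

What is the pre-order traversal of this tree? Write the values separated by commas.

Pre-order visits the node, then its left subtree, then its right subtree.
Visit 24.
At 24: go left to 16.
  Visit 16.
  At 16: no left child.
  At 16: go right to 13.
    Visit 13.
    At 13: go left to 10.
      Visit 10.
      At 10: go left to 33.
        33 is a leaf — visit 33.
      At 10: go right to 18.
        18 is a leaf — visit 18.
    At 13: no right child.
At 24: go right to 17.
  17 is a leaf — visit 17.

24, 16, 13, 10, 33, 18, 17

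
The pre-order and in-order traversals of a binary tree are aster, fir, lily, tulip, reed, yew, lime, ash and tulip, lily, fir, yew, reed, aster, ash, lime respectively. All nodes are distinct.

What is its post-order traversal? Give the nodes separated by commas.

tulip, lily, yew, reed, fir, ash, lime, aster

The first element of pre-order is the root; it splits in-order into left and right subtrees.
Root aster: left subtree has 5 nodes {tulip, lily, fir, yew, reed}, right has 2 {ash, lime}.
  Root fir: left subtree has 2 nodes {tulip, lily}, right has 2 {yew, reed}.
    Root lily: left subtree has 1 node {tulip}, right has 0 { }.
    Root reed: left subtree has 1 node {yew}, right has 0 { }.
  Root lime: left subtree has 1 node {ash}, right has 0 { }.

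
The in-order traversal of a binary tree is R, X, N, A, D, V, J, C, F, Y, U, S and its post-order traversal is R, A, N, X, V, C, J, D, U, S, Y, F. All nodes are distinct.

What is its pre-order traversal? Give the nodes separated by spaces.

The last element of post-order is the root; it splits in-order into left and right subtrees.
Root F: left subtree has 8 nodes {R, X, N, A, D, V, J, C}, right has 3 {Y, U, S}.
  Root D: left subtree has 4 nodes {R, X, N, A}, right has 3 {V, J, C}.
    Root X: left subtree has 1 node {R}, right has 2 {N, A}.
      Root N: left subtree has 0 nodes { }, right has 1 {A}.
    Root J: left subtree has 1 node {V}, right has 1 {C}.
  Root Y: left subtree has 0 nodes { }, right has 2 {U, S}.
    Root S: left subtree has 1 node {U}, right has 0 { }.

F D X R N A J V C Y S U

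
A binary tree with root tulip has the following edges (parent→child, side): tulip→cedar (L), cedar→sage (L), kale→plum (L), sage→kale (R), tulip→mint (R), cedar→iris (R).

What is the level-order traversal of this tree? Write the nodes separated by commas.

Level-order visits nodes level by level from the root, left to right within each level.
Level 0: tulip
Level 1: cedar, mint
Level 2: sage, iris
Level 3: kale
Level 4: plum

tulip, cedar, mint, sage, iris, kale, plum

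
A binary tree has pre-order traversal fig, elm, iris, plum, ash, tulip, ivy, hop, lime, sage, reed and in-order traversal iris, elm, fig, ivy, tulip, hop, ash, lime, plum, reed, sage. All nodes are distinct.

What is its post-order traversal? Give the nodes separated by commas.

The first element of pre-order is the root; it splits in-order into left and right subtrees.
Root fig: left subtree has 2 nodes {iris, elm}, right has 8 {ivy, tulip, hop, ash, lime, plum, reed, sage}.
  Root elm: left subtree has 1 node {iris}, right has 0 { }.
  Root plum: left subtree has 5 nodes {ivy, tulip, hop, ash, lime}, right has 2 {reed, sage}.
    Root ash: left subtree has 3 nodes {ivy, tulip, hop}, right has 1 {lime}.
      Root tulip: left subtree has 1 node {ivy}, right has 1 {hop}.
    Root sage: left subtree has 1 node {reed}, right has 0 { }.

iris, elm, ivy, hop, tulip, lime, ash, reed, sage, plum, fig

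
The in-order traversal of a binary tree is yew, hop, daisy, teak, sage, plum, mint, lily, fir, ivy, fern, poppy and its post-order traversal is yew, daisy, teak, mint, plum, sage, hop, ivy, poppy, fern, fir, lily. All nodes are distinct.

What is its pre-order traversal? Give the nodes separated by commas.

lily, hop, yew, sage, teak, daisy, plum, mint, fir, fern, ivy, poppy

The last element of post-order is the root; it splits in-order into left and right subtrees.
Root lily: left subtree has 7 nodes {yew, hop, daisy, teak, sage, plum, mint}, right has 4 {fir, ivy, fern, poppy}.
  Root hop: left subtree has 1 node {yew}, right has 5 {daisy, teak, sage, plum, mint}.
    Root sage: left subtree has 2 nodes {daisy, teak}, right has 2 {plum, mint}.
      Root teak: left subtree has 1 node {daisy}, right has 0 { }.
      Root plum: left subtree has 0 nodes { }, right has 1 {mint}.
  Root fir: left subtree has 0 nodes { }, right has 3 {ivy, fern, poppy}.
    Root fern: left subtree has 1 node {ivy}, right has 1 {poppy}.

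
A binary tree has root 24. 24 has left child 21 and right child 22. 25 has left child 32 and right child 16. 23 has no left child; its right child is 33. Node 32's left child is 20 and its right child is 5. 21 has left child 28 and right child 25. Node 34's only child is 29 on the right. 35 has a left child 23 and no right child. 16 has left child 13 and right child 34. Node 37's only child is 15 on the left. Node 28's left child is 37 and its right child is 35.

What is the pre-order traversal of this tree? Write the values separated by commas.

Pre-order visits the node, then its left subtree, then its right subtree.
Visit 24.
At 24: go left to 21.
  Visit 21.
  At 21: go left to 28.
    Visit 28.
    At 28: go left to 37.
      Visit 37.
      At 37: go left to 15.
        15 is a leaf — visit 15.
      At 37: no right child.
    At 28: go right to 35.
      Visit 35.
      At 35: go left to 23.
        Visit 23.
        At 23: no left child.
        At 23: go right to 33.
          33 is a leaf — visit 33.
      At 35: no right child.
  At 21: go right to 25.
    Visit 25.
    At 25: go left to 32.
      Visit 32.
      At 32: go left to 20.
        20 is a leaf — visit 20.
      At 32: go right to 5.
        5 is a leaf — visit 5.
    At 25: go right to 16.
      Visit 16.
      At 16: go left to 13.
        13 is a leaf — visit 13.
      At 16: go right to 34.
        Visit 34.
        At 34: no left child.
        At 34: go right to 29.
          29 is a leaf — visit 29.
At 24: go right to 22.
  22 is a leaf — visit 22.

24, 21, 28, 37, 15, 35, 23, 33, 25, 32, 20, 5, 16, 13, 34, 29, 22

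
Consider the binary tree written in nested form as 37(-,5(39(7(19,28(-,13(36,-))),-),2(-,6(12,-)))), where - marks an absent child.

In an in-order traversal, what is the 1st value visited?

In-order visits the left subtree, then the node, then the right subtree.
At 37: no left child.
Visit 37.
At 37: go right to 5.
  At 5: go left to 39.
    At 39: go left to 7.
      At 7: go left to 19.
        19 is a leaf — visit 19.
      Visit 7.
      At 7: go right to 28.
        At 28: no left child.
        Visit 28.
        At 28: go right to 13.
          At 13: go left to 36.
            36 is a leaf — visit 36.
          Visit 13.
          At 13: no right child.
    Visit 39.
    At 39: no right child.
  Visit 5.
  At 5: go right to 2.
    At 2: no left child.
    Visit 2.
    At 2: go right to 6.
      At 6: go left to 12.
        12 is a leaf — visit 12.
      Visit 6.
      At 6: no right child.
Full in-order sequence: 37, 19, 7, 28, 36, 13, 39, 5, 2, 12, 6.

37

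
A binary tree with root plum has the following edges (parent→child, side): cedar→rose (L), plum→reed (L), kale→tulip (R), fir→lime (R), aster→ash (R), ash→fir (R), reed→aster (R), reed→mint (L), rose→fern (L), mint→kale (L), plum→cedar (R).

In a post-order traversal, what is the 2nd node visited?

Post-order visits the left subtree, then the right subtree, then the node.
At plum: go left to reed.
  At reed: go left to mint.
    At mint: go left to kale.
      At kale: no left child.
      At kale: go right to tulip.
        tulip is a leaf — visit tulip.
      Visit kale.
    At mint: no right child.
    Visit mint.
  At reed: go right to aster.
    At aster: no left child.
    At aster: go right to ash.
      At ash: no left child.
      At ash: go right to fir.
        At fir: no left child.
        At fir: go right to lime.
          lime is a leaf — visit lime.
        Visit fir.
      Visit ash.
    Visit aster.
  Visit reed.
At plum: go right to cedar.
  At cedar: go left to rose.
    At rose: go left to fern.
      fern is a leaf — visit fern.
    At rose: no right child.
    Visit rose.
  At cedar: no right child.
  Visit cedar.
Visit plum.
Full post-order sequence: tulip, kale, mint, lime, fir, ash, aster, reed, fern, rose, cedar, plum.

kale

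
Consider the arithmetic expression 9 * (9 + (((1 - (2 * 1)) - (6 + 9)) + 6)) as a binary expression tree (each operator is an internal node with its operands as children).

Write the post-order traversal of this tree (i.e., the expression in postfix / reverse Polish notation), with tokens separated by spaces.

9 9 1 2 1 * - 6 9 + - 6 + + *

Post-order on an expression tree gives postfix notation: for each operator, emit left operand, right operand, then the operator.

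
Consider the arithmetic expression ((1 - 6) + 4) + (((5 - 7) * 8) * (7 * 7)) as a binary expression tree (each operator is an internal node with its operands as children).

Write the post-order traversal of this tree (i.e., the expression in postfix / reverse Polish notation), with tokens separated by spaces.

Post-order on an expression tree gives postfix notation: for each operator, emit left operand, right operand, then the operator.

1 6 - 4 + 5 7 - 8 * 7 7 * * +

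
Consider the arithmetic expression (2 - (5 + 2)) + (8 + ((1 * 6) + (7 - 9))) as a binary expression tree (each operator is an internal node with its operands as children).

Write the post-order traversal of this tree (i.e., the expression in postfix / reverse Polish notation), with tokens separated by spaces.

2 5 2 + - 8 1 6 * 7 9 - + + +

Post-order on an expression tree gives postfix notation: for each operator, emit left operand, right operand, then the operator.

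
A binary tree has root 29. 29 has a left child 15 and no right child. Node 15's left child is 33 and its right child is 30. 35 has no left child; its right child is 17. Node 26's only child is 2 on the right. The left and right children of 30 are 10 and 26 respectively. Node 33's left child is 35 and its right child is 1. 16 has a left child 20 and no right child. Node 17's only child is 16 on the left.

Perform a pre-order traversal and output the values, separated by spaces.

29 15 33 35 17 16 20 1 30 10 26 2

Pre-order visits the node, then its left subtree, then its right subtree.
Visit 29.
At 29: go left to 15.
  Visit 15.
  At 15: go left to 33.
    Visit 33.
    At 33: go left to 35.
      Visit 35.
      At 35: no left child.
      At 35: go right to 17.
        Visit 17.
        At 17: go left to 16.
          Visit 16.
          At 16: go left to 20.
            20 is a leaf — visit 20.
          At 16: no right child.
        At 17: no right child.
    At 33: go right to 1.
      1 is a leaf — visit 1.
  At 15: go right to 30.
    Visit 30.
    At 30: go left to 10.
      10 is a leaf — visit 10.
    At 30: go right to 26.
      Visit 26.
      At 26: no left child.
      At 26: go right to 2.
        2 is a leaf — visit 2.
At 29: no right child.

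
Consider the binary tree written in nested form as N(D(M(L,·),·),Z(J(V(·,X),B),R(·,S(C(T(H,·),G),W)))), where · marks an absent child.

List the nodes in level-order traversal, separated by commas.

Level-order visits nodes level by level from the root, left to right within each level.
Level 0: N
Level 1: D, Z
Level 2: M, J, R
Level 3: L, V, B, S
Level 4: X, C, W
Level 5: T, G
Level 6: H

N, D, Z, M, J, R, L, V, B, S, X, C, W, T, G, H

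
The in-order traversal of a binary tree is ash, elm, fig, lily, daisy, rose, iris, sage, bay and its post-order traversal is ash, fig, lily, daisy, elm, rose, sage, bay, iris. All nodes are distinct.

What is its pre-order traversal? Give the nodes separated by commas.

iris, rose, elm, ash, daisy, lily, fig, bay, sage

The last element of post-order is the root; it splits in-order into left and right subtrees.
Root iris: left subtree has 6 nodes {ash, elm, fig, lily, daisy, rose}, right has 2 {sage, bay}.
  Root rose: left subtree has 5 nodes {ash, elm, fig, lily, daisy}, right has 0 { }.
    Root elm: left subtree has 1 node {ash}, right has 3 {fig, lily, daisy}.
      Root daisy: left subtree has 2 nodes {fig, lily}, right has 0 { }.
        Root lily: left subtree has 1 node {fig}, right has 0 { }.
  Root bay: left subtree has 1 node {sage}, right has 0 { }.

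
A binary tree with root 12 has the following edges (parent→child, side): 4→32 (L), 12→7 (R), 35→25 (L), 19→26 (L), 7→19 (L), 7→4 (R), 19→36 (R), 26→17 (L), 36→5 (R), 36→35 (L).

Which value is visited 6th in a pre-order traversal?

36

Pre-order visits the node, then its left subtree, then its right subtree.
Visit 12.
At 12: no left child.
At 12: go right to 7.
  Visit 7.
  At 7: go left to 19.
    Visit 19.
    At 19: go left to 26.
      Visit 26.
      At 26: go left to 17.
        17 is a leaf — visit 17.
      At 26: no right child.
    At 19: go right to 36.
      Visit 36.
      At 36: go left to 35.
        Visit 35.
        At 35: go left to 25.
          25 is a leaf — visit 25.
        At 35: no right child.
      At 36: go right to 5.
        5 is a leaf — visit 5.
  At 7: go right to 4.
    Visit 4.
    At 4: go left to 32.
      32 is a leaf — visit 32.
    At 4: no right child.
Full pre-order sequence: 12, 7, 19, 26, 17, 36, 35, 25, 5, 4, 32.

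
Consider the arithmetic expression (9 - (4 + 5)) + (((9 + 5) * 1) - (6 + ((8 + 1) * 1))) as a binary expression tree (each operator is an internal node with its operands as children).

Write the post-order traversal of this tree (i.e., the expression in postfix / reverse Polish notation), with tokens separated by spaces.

Post-order on an expression tree gives postfix notation: for each operator, emit left operand, right operand, then the operator.

9 4 5 + - 9 5 + 1 * 6 8 1 + 1 * + - +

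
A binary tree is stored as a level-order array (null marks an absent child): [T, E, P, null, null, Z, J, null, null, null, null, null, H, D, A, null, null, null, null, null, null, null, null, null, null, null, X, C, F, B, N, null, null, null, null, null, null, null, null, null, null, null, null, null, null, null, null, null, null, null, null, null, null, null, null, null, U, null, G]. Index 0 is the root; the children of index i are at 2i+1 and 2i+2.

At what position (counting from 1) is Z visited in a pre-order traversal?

4

Pre-order visits the node, then its left subtree, then its right subtree.
Visit T.
At T: go left to E.
  E is a leaf — visit E.
At T: go right to P.
  Visit P.
  At P: go left to Z.
    Visit Z.
    At Z: no left child.
    At Z: go right to H.
      Visit H.
      At H: no left child.
      At H: go right to X.
        X is a leaf — visit X.
  At P: go right to J.
    Visit J.
    At J: go left to D.
      Visit D.
      At D: go left to C.
        Visit C.
        At C: no left child.
        At C: go right to U.
          U is a leaf — visit U.
      At D: go right to F.
        Visit F.
        At F: no left child.
        At F: go right to G.
          G is a leaf — visit G.
    At J: go right to A.
      Visit A.
      At A: go left to B.
        B is a leaf — visit B.
      At A: go right to N.
        N is a leaf — visit N.
Full pre-order sequence: T, E, P, Z, H, X, J, D, C, U, F, G, A, B, N.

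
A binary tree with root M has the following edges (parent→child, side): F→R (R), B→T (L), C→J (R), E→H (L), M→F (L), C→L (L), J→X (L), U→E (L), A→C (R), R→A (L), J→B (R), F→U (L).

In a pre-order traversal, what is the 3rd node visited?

U

Pre-order visits the node, then its left subtree, then its right subtree.
Visit M.
At M: go left to F.
  Visit F.
  At F: go left to U.
    Visit U.
    At U: go left to E.
      Visit E.
      At E: go left to H.
        H is a leaf — visit H.
      At E: no right child.
    At U: no right child.
  At F: go right to R.
    Visit R.
    At R: go left to A.
      Visit A.
      At A: no left child.
      At A: go right to C.
        Visit C.
        At C: go left to L.
          L is a leaf — visit L.
        At C: go right to J.
          Visit J.
          At J: go left to X.
            X is a leaf — visit X.
          At J: go right to B.
            Visit B.
            At B: go left to T.
              T is a leaf — visit T.
            At B: no right child.
    At R: no right child.
At M: no right child.
Full pre-order sequence: M, F, U, E, H, R, A, C, L, J, X, B, T.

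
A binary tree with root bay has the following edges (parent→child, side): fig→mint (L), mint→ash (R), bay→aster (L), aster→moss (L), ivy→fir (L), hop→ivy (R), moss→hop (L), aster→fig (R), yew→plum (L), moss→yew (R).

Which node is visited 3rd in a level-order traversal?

Level-order visits nodes level by level from the root, left to right within each level.
Level 0: bay
Level 1: aster
Level 2: moss, fig
Level 3: hop, yew, mint
Level 4: ivy, plum, ash
Level 5: fir
Full level-order sequence: bay, aster, moss, fig, hop, yew, mint, ivy, plum, ash, fir.

moss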